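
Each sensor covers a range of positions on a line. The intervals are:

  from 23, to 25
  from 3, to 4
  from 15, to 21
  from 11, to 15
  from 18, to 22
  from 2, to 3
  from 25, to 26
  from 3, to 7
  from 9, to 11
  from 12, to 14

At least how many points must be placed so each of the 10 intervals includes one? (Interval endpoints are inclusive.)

Process intervals by earliest right end; each time one isn't hit yet, stab at its right endpoint.
By right end: [2,3]  [3,4]  [3,7]  [9,11]  [12,14]  [11,15]  [15,21]  [18,22]  [23,25]  [25,26]
[2,3] uncovered → point at 3; [9,11] uncovered → point at 11; [12,14] uncovered → point at 14; [15,21] uncovered → point at 21; [23,25] uncovered → point at 25.
Points: 3, 11, 14, 21, 25 (5 total).

5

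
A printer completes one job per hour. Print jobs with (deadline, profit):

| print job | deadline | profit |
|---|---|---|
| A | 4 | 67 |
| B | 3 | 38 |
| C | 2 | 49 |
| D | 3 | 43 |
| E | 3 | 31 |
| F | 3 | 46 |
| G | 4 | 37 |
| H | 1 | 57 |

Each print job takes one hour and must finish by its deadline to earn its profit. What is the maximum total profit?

Take jobs in profit order; each goes to the latest open slot no later than its deadline.
By profit: A(d4,67), H(d1,57), C(d2,49), F(d3,46), D(d3,43), B(d3,38), G(d4,37), E(d3,31)
A→slot 4; H→slot 1; C→slot 2; F→slot 3; D skipped; B skipped; G skipped; E skipped.
Profit = 57 + 49 + 46 + 67 = 219

219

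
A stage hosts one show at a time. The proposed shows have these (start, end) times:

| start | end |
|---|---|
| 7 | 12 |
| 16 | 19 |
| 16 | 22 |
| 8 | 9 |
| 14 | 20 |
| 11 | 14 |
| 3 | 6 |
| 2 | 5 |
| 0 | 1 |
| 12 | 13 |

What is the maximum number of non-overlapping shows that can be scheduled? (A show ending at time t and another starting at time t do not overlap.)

Order by finish time; keep every interval that doesn't clash with the previous kept one.
By end time: (0,1), (2,5), (3,6), (8,9), (7,12), (12,13), (11,14), (16,19), (14,20), (16,22).
Pick (0,1); next start ≥ 1 → (2,5); next start ≥ 5 → (8,9); next start ≥ 9 → (12,13); next start ≥ 13 → (16,19).
Selected 5 shows.

5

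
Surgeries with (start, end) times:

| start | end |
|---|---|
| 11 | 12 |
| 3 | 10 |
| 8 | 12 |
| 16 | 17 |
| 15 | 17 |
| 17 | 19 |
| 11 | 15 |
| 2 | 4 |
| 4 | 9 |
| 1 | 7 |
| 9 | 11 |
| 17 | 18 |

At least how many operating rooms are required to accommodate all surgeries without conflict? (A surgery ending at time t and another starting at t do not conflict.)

3

The answer is the maximum number of intervals overlapping at any instant.
Events (time:±→running): 1:+→1 2:+→2 3:+→3 … peak 3.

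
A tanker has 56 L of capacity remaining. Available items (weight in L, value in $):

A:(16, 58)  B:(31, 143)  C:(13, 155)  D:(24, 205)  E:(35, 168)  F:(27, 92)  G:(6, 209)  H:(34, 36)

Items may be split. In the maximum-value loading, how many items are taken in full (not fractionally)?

3

Order: G (209/6=34.83) > C (155/13=11.92) > D (205/24=8.54) > E (168/35=4.80) > B (143/31=4.61) > A (58/16=3.62) > F (92/27=3.41) > H (36/34=1.06)
Fill: take G (6 @ 209) → take C (13 @ 155) → take D (24 @ 205) → take 13/35 of E → 62.40; 56/56 used.
3 item(s) taken whole; one partial (take 13/35 of E).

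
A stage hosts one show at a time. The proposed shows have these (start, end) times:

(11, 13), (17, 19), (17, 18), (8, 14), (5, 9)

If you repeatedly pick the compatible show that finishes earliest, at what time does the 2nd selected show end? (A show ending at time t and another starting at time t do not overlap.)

13

Sort by end time and greedily take each interval whose start is ≥ the last chosen end.
By end time: (5,9), (11,13), (8,14), (17,18), (17,19).
Pick (5,9); next start ≥ 9 → (11,13); next start ≥ 13 → (17,18).
Selected: (5,9) (11,13) (17,18)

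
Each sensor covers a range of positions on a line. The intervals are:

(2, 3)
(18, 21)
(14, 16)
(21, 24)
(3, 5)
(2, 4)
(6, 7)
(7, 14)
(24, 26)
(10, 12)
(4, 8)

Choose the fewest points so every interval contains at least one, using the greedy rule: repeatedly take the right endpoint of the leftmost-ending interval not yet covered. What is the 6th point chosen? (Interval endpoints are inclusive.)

Sorted: [2,3] [2,4] [3,5] [6,7] [4,8] [10,12] [7,14] [14,16] [18,21] [21,24] [24,26]
{[2,3],[2,4],[3,5]} hit by 3; {[6,7],[4,8]} hit by 7; {[10,12],[7,14]} hit by 12; {[14,16]} hit by 16; {[18,21],[21,24]} hit by 21; {[24,26]} hit by 26.
Points: 3, 7, 12, 16, 21, 26 (6 total).

26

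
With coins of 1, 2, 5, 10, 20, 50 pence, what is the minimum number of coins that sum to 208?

7

Use the largest denomination that fits, subtract, and repeat.
208 − 4×50→8 − 1×5→3 − 1×2→1 − 1×1→0
Total coins = 4 + 1 + 1 + 1 = 7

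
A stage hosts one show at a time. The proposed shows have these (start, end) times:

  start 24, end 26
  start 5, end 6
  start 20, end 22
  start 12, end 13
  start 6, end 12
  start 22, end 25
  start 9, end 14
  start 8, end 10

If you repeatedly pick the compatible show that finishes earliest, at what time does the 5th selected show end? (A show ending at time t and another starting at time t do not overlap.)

25

Sort by end time and greedily take each interval whose start is ≥ the last chosen end.
Sorted by end: (5,6)  (8,10)  (6,12)  (12,13)  (9,14)  (20,22)  (22,25)  (24,26)
take (5,6); take (8,10); take (12,13); take (20,22); take (22,25).
Selected: (5,6) (8,10) (12,13) (20,22) (22,25)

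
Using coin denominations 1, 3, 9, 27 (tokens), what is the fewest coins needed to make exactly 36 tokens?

2

Greedy: take as many of the largest coin as possible, then repeat with the remainder.
36 = 1×27 + 1×9
Total coins = 1 + 1 = 2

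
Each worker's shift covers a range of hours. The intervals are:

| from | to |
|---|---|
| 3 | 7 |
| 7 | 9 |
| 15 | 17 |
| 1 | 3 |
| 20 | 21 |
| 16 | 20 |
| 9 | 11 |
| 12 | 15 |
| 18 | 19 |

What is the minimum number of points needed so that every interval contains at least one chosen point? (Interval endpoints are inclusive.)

Process intervals by earliest right end; each time one isn't hit yet, stab at its right endpoint.
Sorted: [1,3] [3,7] [7,9] [9,11] [12,15] [15,17] [18,19] [16,20] [20,21]
{[1,3],[3,7]} hit by 3; {[7,9],[9,11]} hit by 9; {[12,15],[15,17]} hit by 15; {[18,19],[16,20]} hit by 19; {[20,21]} hit by 21.
Points: 3, 9, 15, 19, 21 (5 total).

5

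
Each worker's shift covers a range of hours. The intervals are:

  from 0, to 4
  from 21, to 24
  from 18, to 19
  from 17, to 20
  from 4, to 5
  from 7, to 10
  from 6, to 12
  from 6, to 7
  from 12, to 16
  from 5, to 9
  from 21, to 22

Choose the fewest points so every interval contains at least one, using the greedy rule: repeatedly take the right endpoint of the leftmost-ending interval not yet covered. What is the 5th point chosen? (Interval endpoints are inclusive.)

Sorted: [0,4] [4,5] [6,7] [5,9] [7,10] [6,12] [12,16] [18,19] [17,20] [21,22] [21,24]
{[0,4],[4,5]} hit by 4; {[6,7],[5,9],[7,10],[6,12]} hit by 7; {[12,16]} hit by 16; {[18,19],[17,20]} hit by 19; {[21,22],[21,24]} hit by 22.
Points: 4, 7, 16, 19, 22 (5 total).

22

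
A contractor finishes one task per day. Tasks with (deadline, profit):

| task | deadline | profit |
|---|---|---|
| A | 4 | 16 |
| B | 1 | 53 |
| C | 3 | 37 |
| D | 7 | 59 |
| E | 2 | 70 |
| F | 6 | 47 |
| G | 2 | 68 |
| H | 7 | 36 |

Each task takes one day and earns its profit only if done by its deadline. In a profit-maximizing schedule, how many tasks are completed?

7

Sort by profit descending; place each in the latest free slot ≤ its deadline.
By profit: E(d2,70), G(d2,68), D(d7,59), B(d1,53), F(d6,47), C(d3,37), H(d7,36), A(d4,16)
E→slot 2; G→slot 1; D→slot 7; B skipped; F→slot 6; C→slot 3; H→slot 5; A→slot 4.
7 of 8 scheduled.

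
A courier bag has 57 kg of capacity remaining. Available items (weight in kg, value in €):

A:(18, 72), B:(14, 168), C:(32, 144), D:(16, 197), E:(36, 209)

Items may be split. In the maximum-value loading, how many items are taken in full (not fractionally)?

2

Greedy by value/weight ratio, highest first.
Ratios (sorted): D 12.31, B 12.00, E 5.81, C 4.50, A 4.00
take D (16 @ 197); take B (14 @ 168); take 27/36 of E → 156.75. Capacity used 57/57.
2 item(s) taken whole; one partial (take 27/36 of E).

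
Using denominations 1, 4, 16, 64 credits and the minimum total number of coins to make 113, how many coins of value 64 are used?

1

Greedy: take as many of the largest coin as possible, then repeat with the remainder.
113 − 1×64→49 − 3×16→1 − 1×1→0
Count of 64: 1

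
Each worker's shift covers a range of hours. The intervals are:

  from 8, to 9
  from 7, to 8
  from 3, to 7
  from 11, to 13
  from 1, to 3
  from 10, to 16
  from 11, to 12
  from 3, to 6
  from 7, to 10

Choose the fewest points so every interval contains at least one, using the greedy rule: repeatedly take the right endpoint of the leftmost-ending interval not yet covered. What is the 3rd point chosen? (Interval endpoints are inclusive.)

12

Sort by right endpoint; whenever an interval is uncovered, place a point at its right end.
By right end: [1,3]  [3,6]  [3,7]  [7,8]  [8,9]  [7,10]  [11,12]  [11,13]  [10,16]
[1,3] uncovered → point at 3; [7,8] uncovered → point at 8; [11,12] uncovered → point at 12.
Points: 3, 8, 12 (3 total).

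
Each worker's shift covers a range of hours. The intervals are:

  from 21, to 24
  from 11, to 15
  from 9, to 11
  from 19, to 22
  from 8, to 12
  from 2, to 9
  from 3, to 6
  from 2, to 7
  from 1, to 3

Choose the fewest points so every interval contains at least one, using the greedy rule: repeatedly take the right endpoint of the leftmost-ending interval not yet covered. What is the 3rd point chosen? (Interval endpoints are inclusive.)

22

Sorted: [1,3] [3,6] [2,7] [2,9] [9,11] [8,12] [11,15] [19,22] [21,24]
{[1,3],[3,6],[2,7],[2,9]} hit by 3; {[9,11],[8,12],[11,15]} hit by 11; {[19,22],[21,24]} hit by 22.
Points: 3, 11, 22 (3 total).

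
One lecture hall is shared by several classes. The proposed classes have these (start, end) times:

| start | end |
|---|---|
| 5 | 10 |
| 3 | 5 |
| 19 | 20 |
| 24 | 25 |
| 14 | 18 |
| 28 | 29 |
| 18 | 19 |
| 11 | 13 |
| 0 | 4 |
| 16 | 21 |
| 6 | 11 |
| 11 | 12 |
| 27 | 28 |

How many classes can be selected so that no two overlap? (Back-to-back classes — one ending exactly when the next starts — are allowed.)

9

By end time: (0,4), (3,5), (5,10), (6,11), (11,12), (11,13), (14,18), (18,19), (19,20), (16,21), (24,25), (27,28), (28,29).
Pick (0,4); next start ≥ 4 → (5,10); next start ≥ 10 → (11,12); next start ≥ 12 → (14,18); next start ≥ 18 → (18,19); next start ≥ 19 → (19,20); next start ≥ 20 → (24,25); next start ≥ 25 → (27,28); next start ≥ 28 → (28,29).
Selected 9 classes.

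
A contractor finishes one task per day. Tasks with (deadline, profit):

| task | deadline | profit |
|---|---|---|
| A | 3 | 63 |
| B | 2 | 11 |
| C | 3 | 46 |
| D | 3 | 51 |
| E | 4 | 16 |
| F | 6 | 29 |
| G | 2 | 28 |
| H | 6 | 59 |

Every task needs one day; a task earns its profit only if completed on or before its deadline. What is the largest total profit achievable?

Profit order: A=63 H=59 D=51 C=46 F=29 G=28 E=16 B=11
Assign: A→slot 3, H→slot 6, D→slot 2, C→slot 1, F→slot 5, G skipped, E→slot 4, B skipped.
Slots: [1:C] [2:D] [3:A] [4:E] [5:F] [6:H]
Profit = 46 + 51 + 63 + 16 + 29 + 59 = 264

264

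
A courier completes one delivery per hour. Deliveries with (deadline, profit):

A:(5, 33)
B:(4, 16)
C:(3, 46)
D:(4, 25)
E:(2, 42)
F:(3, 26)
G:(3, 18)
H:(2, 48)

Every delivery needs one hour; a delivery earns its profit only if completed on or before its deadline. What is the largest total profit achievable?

Profit order: H=48 C=46 E=42 A=33 F=26 D=25 G=18 B=16
Assign: H→slot 2, C→slot 3, E→slot 1, A→slot 5, F skipped, D→slot 4, G skipped, B skipped.
Slots: [1:E] [2:H] [3:C] [4:D] [5:A]
Profit = 42 + 48 + 46 + 25 + 33 = 194

194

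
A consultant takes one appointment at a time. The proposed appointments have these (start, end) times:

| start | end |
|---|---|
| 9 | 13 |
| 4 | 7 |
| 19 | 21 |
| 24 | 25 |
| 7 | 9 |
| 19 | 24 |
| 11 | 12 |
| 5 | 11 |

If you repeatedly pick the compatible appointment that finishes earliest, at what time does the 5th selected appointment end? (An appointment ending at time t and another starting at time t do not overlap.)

25

Sort by end time and greedily take each interval whose start is ≥ the last chosen end.
Sorted by end: (4,7)  (7,9)  (5,11)  (11,12)  (9,13)  (19,21)  (19,24)  (24,25)
take (4,7); take (7,9); skip (5,11); take (11,12); take (19,21); take (24,25).
Selected: (4,7) (7,9) (11,12) (19,21) (24,25)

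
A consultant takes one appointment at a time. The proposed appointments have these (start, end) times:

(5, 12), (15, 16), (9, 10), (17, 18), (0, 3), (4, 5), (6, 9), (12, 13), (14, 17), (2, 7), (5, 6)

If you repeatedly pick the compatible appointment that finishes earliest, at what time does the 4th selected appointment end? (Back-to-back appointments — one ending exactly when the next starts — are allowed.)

9

Greedy by earliest finish: after sorting by end time, pick each interval compatible with the last pick.
By end time: (0,3), (4,5), (5,6), (2,7), (6,9), (9,10), (5,12), (12,13), (15,16), (14,17), (17,18).
Pick (0,3); next start ≥ 3 → (4,5); next start ≥ 5 → (5,6); next start ≥ 6 → (6,9); next start ≥ 9 → (9,10); next start ≥ 10 → (12,13); next start ≥ 13 → (15,16); next start ≥ 16 → (17,18).
Selected: (0,3) (4,5) (5,6) (6,9) (9,10) (12,13) (15,16) (17,18)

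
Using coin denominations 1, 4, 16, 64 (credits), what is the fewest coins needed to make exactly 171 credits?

9

Use the largest denomination that fits, subtract, and repeat.
171 − 2×64→43 − 2×16→11 − 2×4→3 − 3×1→0
Total coins = 2 + 2 + 2 + 3 = 9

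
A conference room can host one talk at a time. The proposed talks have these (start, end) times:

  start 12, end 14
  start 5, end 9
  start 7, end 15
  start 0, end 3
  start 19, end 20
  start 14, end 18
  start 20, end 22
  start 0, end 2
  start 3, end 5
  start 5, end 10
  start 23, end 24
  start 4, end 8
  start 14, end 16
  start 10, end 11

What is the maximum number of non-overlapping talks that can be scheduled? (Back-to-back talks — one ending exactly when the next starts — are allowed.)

9

By end time: (0,2), (0,3), (3,5), (4,8), (5,9), (5,10), (10,11), (12,14), (7,15), (14,16), (14,18), (19,20), (20,22), (23,24).
Pick (0,2); next start ≥ 2 → (3,5); next start ≥ 5 → (5,9); next start ≥ 9 → (10,11); next start ≥ 11 → (12,14); next start ≥ 14 → (14,16); next start ≥ 16 → (19,20); next start ≥ 20 → (20,22); next start ≥ 22 → (23,24).
Selected 9 talks.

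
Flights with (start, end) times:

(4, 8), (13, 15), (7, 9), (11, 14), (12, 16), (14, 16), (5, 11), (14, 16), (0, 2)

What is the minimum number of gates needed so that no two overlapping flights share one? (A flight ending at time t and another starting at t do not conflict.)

The answer is the maximum number of intervals overlapping at any instant.
starts: [0, 4, 5, 7, 11, 12, 13, 14, 14]
ends:   [2, 8, 9, 11, 14, 15, 16, 16, 16]
s0→1 e2→0 s4→1 s5→2 s7→3 e8→2 e9→1 e11→0 s11→1 s12→2 s13→3 e14→2 s14→3 s14→4  — peak 4.

4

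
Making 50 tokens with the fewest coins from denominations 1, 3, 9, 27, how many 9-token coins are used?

2

Greedy: take as many of the largest coin as possible, then repeat with the remainder.
50 = 1×27 + 2×9 + 1×3 + 2×1
Count of 9: 2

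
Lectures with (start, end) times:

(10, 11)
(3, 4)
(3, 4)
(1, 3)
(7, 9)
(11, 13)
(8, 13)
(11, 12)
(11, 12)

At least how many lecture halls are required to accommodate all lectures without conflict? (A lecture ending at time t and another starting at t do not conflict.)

4

The answer is the maximum number of intervals overlapping at any instant.
Events (time:±→running): 1:+→1 3:-→0 3:+→1 3:+→2 4:-→1 4:-→0 7:+→1 8:+→2 9:-→1 10:+→2 11:-→1 11:+→2 11:+→3 11:+→4 … peak 4.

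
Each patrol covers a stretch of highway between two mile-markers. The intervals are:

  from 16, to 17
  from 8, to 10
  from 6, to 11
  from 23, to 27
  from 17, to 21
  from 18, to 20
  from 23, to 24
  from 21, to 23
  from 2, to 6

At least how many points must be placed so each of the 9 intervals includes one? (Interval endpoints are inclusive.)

5

Process intervals by earliest right end; each time one isn't hit yet, stab at its right endpoint.
By right end: [2,6]  [8,10]  [6,11]  [16,17]  [18,20]  [17,21]  [21,23]  [23,24]  [23,27]
[2,6] uncovered → point at 6; [8,10] uncovered → point at 10; [16,17] uncovered → point at 17; [18,20] uncovered → point at 20; [21,23] uncovered → point at 23.
Points: 6, 10, 17, 20, 23 (5 total).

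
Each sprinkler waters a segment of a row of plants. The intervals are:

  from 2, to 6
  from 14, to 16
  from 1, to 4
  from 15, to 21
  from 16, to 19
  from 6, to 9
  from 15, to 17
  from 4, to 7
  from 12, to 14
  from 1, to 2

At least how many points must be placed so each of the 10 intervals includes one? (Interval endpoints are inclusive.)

4

Sorted: [1,2] [1,4] [2,6] [4,7] [6,9] [12,14] [14,16] [15,17] [16,19] [15,21]
{[1,2],[1,4],[2,6]} hit by 2; {[4,7],[6,9]} hit by 7; {[12,14],[14,16]} hit by 14; {[15,17],[16,19],[15,21]} hit by 17.
Points: 2, 7, 14, 17 (4 total).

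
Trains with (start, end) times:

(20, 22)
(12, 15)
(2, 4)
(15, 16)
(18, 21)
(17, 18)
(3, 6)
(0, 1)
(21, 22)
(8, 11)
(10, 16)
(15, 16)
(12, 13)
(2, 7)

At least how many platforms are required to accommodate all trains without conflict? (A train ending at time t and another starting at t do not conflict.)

3

Events (time:±→running): 0:+→1 1:-→0 2:+→1 2:+→2 3:+→3 … peak 3.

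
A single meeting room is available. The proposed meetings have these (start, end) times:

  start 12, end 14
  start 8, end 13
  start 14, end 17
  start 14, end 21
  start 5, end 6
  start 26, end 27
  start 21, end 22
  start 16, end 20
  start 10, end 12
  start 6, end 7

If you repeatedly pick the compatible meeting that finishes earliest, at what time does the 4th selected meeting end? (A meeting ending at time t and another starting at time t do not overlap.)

Sorted by end: (5,6)  (6,7)  (10,12)  (8,13)  (12,14)  (14,17)  (16,20)  (14,21)  (21,22)  (26,27)
take (5,6); take (6,7); take (10,12); take (12,14); take (14,17); take (21,22); take (26,27).
Selected: (5,6) (6,7) (10,12) (12,14) (14,17) (21,22) (26,27)

14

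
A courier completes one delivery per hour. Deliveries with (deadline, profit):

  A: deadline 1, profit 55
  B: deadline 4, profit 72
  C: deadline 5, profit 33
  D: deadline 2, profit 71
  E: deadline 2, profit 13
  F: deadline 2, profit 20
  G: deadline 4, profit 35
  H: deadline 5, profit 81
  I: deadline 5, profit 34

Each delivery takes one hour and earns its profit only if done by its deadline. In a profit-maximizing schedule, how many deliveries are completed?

Profit order: H=81 B=72 D=71 A=55 G=35 I=34 C=33 F=20 E=13
Assign: H→slot 5, B→slot 4, D→slot 2, A→slot 1, G→slot 3, I skipped, C skipped, F skipped, E skipped.
Slots: [1:A] [2:D] [3:G] [4:B] [5:H]
5 of 9 scheduled.

5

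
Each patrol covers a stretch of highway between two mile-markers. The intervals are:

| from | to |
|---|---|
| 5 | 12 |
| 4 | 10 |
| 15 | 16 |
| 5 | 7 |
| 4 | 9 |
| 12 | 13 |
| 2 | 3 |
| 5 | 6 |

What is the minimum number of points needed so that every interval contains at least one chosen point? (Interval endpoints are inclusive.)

4

Process intervals by earliest right end; each time one isn't hit yet, stab at its right endpoint.
Sorted: [2,3] [5,6] [5,7] [4,9] [4,10] [5,12] [12,13] [15,16]
{[2,3]} hit by 3; {[5,6],[5,7],[4,9],[4,10],[5,12]} hit by 6; {[12,13]} hit by 13; {[15,16]} hit by 16.
Points: 3, 6, 13, 16 (4 total).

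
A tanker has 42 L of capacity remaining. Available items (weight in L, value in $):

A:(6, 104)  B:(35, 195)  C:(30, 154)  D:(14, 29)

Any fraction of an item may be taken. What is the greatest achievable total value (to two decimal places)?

Ratios (sorted): A 17.33, B 5.57, C 5.13, D 2.07
take A (6 @ 104); take B (35 @ 195); take 1/30 of C → 5.13. Capacity used 42/42.
Total value = 304.13

304.13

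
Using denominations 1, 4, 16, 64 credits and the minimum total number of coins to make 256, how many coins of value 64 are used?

4

Greedy: take as many of the largest coin as possible, then repeat with the remainder.
256 = 4×64
Count of 64: 4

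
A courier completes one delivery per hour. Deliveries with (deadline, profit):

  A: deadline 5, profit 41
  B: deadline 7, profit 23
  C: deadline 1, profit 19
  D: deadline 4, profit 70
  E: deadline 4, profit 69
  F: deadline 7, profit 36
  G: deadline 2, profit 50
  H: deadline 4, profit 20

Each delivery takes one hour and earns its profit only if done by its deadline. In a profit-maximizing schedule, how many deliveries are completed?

7

Sort by profit descending; place each in the latest free slot ≤ its deadline.
Profit order: D=70 E=69 G=50 A=41 F=36 B=23 H=20 C=19
Assign: D→slot 4, E→slot 3, G→slot 2, A→slot 5, F→slot 7, B→slot 6, H→slot 1, C skipped.
Slots: [1:H] [2:G] [3:E] [4:D] [5:A] [6:B] [7:F]
7 of 8 scheduled.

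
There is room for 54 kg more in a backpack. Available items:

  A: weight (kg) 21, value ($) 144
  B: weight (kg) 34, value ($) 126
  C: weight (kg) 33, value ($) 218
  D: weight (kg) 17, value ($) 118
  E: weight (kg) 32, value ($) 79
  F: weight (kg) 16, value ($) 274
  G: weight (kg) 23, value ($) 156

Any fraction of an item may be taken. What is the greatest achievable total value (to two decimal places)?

536.00

Sort by value per unit weight and fill in that order.
Ratios (sorted): F 17.12, D 6.94, A 6.86, G 6.78, C 6.61, B 3.71, E 2.47
take F (16 @ 274); take D (17 @ 118); take A (21 @ 144). Capacity used 54/54.
Total value = 536.00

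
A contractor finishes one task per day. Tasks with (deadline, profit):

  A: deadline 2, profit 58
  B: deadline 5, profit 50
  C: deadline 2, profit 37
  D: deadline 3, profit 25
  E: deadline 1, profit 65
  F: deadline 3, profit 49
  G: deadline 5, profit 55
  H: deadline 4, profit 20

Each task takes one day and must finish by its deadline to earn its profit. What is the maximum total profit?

277

Sort by profit descending; place each in the latest free slot ≤ its deadline.
By profit: E(d1,65), A(d2,58), G(d5,55), B(d5,50), F(d3,49), C(d2,37), D(d3,25), H(d4,20)
E→slot 1; A→slot 2; G→slot 5; B→slot 4; F→slot 3; C skipped; D skipped; H skipped.
Profit = 65 + 58 + 49 + 50 + 55 = 277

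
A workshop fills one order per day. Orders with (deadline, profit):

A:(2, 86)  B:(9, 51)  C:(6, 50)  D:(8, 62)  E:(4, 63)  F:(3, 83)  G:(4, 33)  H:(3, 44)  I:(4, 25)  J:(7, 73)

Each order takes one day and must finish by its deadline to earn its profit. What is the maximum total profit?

Profit order: A=86 F=83 J=73 E=63 D=62 B=51 C=50 H=44 G=33 I=25
Assign: A→slot 2, F→slot 3, J→slot 7, E→slot 4, D→slot 8, B→slot 9, C→slot 6, H→slot 1, G skipped, I skipped.
Slots: [1:H] [2:A] [3:F] [4:E] [6:C] [7:J] [8:D] [9:B]
Profit = 44 + 86 + 83 + 63 + 50 + 73 + 62 + 51 = 512

512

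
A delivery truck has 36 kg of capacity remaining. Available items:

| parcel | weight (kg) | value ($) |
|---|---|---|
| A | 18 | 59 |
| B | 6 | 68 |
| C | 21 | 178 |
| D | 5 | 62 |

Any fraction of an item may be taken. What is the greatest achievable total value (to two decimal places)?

321.11

Order: D (62/5=12.40) > B (68/6=11.33) > C (178/21=8.48) > A (59/18=3.28)
Fill: take D (5 @ 62) → take B (6 @ 68) → take C (21 @ 178) → take 4/18 of A → 13.11; 36/36 used.
Total value = 321.11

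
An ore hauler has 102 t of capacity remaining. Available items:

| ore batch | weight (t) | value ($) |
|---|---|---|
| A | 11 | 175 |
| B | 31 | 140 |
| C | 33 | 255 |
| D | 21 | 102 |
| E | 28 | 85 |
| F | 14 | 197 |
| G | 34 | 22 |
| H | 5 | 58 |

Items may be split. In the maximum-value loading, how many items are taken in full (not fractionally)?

5

Order: A (175/11=15.91) > F (197/14=14.07) > H (58/5=11.60) > C (255/33=7.73) > D (102/21=4.86) > B (140/31=4.52) > E (85/28=3.04) > G (22/34=0.65)
Fill: take A (11 @ 175) → take F (14 @ 197) → take H (5 @ 58) → take C (33 @ 255) → take D (21 @ 102) → take 18/31 of B → 81.29; 102/102 used.
5 item(s) taken whole; one partial (take 18/31 of B).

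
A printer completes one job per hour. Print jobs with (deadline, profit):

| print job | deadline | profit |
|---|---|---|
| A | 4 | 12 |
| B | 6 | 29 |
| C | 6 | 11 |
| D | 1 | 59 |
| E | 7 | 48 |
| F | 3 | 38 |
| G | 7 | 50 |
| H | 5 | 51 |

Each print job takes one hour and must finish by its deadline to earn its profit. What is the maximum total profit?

Profit order: D=59 H=51 G=50 E=48 F=38 B=29 A=12 C=11
Assign: D→slot 1, H→slot 5, G→slot 7, E→slot 6, F→slot 3, B→slot 4, A→slot 2, C skipped.
Slots: [1:D] [2:A] [3:F] [4:B] [5:H] [6:E] [7:G]
Profit = 59 + 12 + 38 + 29 + 51 + 48 + 50 = 287

287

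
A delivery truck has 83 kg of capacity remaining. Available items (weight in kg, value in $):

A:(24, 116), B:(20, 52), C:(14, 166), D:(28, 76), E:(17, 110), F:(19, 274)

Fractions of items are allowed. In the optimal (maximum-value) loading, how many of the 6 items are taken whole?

Sort by value per unit weight and fill in that order.
Ratios (sorted): F 14.42, C 11.86, E 6.47, A 4.83, D 2.71, B 2.60
take F (19 @ 274); take C (14 @ 166); take E (17 @ 110); take A (24 @ 116); take 9/28 of D → 24.43. Capacity used 83/83.
4 item(s) taken whole; one partial (take 9/28 of D).

4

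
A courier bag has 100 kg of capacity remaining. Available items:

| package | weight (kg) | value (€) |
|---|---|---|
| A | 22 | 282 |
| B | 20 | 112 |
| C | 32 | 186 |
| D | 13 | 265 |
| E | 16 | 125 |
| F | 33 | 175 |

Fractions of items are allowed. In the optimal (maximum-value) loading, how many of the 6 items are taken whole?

Greedy by value/weight ratio, highest first.
Order: D (265/13=20.38) > A (282/22=12.82) > E (125/16=7.81) > C (186/32=5.81) > B (112/20=5.60) > F (175/33=5.30)
Fill: take D (13 @ 265) → take A (22 @ 282) → take E (16 @ 125) → take C (32 @ 186) → take 17/20 of B → 95.20; 100/100 used.
4 item(s) taken whole; one partial (take 17/20 of B).

4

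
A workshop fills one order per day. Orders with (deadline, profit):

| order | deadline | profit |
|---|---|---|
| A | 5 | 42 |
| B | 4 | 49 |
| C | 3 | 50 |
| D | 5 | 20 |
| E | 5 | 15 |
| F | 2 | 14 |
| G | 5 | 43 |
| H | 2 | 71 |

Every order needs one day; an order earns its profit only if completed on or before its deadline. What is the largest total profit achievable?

Profit order: H=71 C=50 B=49 G=43 A=42 D=20 E=15 F=14
Assign: H→slot 2, C→slot 3, B→slot 4, G→slot 5, A→slot 1, D skipped, E skipped, F skipped.
Slots: [1:A] [2:H] [3:C] [4:B] [5:G]
Profit = 42 + 71 + 50 + 49 + 43 = 255

255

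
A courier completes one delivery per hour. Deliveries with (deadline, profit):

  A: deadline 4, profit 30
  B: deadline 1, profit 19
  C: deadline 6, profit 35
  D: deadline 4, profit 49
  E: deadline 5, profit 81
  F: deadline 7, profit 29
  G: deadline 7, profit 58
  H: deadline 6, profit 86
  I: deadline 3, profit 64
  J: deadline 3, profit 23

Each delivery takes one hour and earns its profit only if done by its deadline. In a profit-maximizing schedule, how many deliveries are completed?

7

Take jobs in profit order; each goes to the latest open slot no later than its deadline.
Profit order: H=86 E=81 I=64 G=58 D=49 C=35 A=30 F=29 J=23 B=19
Assign: H→slot 6, E→slot 5, I→slot 3, G→slot 7, D→slot 4, C→slot 2, A→slot 1, F skipped, J skipped, B skipped.
Slots: [1:A] [2:C] [3:I] [4:D] [5:E] [6:H] [7:G]
7 of 10 scheduled.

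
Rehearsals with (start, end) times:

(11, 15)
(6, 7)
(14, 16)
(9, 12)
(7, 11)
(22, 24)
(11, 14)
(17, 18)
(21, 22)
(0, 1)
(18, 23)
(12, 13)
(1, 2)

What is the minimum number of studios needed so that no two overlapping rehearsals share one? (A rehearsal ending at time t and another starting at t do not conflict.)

3

The answer is the maximum number of intervals overlapping at any instant.
Events (time:±→running): 0:+→1 1:-→0 1:+→1 2:-→0 6:+→1 7:-→0 7:+→1 9:+→2 11:-→1 11:+→2 11:+→3 … peak 3.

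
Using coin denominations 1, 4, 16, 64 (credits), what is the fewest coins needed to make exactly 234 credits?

9

234 − 3×64→42 − 2×16→10 − 2×4→2 − 2×1→0
Total coins = 3 + 2 + 2 + 2 = 9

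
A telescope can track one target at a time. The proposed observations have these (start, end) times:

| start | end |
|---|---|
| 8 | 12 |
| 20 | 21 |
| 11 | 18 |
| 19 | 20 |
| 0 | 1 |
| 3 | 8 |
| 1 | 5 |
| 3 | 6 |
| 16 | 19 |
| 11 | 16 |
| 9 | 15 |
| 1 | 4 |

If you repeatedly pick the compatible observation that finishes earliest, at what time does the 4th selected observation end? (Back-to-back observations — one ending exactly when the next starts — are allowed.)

By end time: (0,1), (1,4), (1,5), (3,6), (3,8), (8,12), (9,15), (11,16), (11,18), (16,19), (19,20), (20,21).
Pick (0,1); next start ≥ 1 → (1,4); next start ≥ 4 → (8,12); next start ≥ 12 → (16,19); next start ≥ 19 → (19,20); next start ≥ 20 → (20,21).
Selected: (0,1) (1,4) (8,12) (16,19) (19,20) (20,21)

19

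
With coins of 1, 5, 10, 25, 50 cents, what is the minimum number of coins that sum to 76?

3

76 − 1×50→26 − 1×25→1 − 1×1→0
Total coins = 1 + 1 + 1 = 3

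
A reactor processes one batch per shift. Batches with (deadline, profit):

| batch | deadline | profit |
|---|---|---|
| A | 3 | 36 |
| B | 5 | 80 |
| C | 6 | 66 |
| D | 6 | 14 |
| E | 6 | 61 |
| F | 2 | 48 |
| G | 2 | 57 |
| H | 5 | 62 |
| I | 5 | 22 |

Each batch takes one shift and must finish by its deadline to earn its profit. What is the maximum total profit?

374

Sort by profit descending; place each in the latest free slot ≤ its deadline.
By profit: B(d5,80), C(d6,66), H(d5,62), E(d6,61), G(d2,57), F(d2,48), A(d3,36), I(d5,22), D(d6,14)
B→slot 5; C→slot 6; H→slot 4; E→slot 3; G→slot 2; F→slot 1; A skipped; I skipped; D skipped.
Profit = 48 + 57 + 61 + 62 + 80 + 66 = 374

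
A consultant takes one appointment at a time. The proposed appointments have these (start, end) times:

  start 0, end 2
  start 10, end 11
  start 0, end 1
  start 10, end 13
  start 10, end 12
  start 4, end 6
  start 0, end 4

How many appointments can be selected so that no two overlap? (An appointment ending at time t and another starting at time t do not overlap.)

3

Sorted by end: (0,1)  (0,2)  (0,4)  (4,6)  (10,11)  (10,12)  (10,13)
take (0,1); take (4,6); take (10,11); skip (10,12).
Selected 3 appointments.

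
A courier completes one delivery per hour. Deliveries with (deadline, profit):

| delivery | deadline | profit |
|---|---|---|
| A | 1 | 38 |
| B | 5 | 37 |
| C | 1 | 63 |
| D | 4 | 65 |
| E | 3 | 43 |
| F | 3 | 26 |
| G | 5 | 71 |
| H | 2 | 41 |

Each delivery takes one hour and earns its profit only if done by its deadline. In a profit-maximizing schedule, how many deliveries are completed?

By profit: G(d5,71), D(d4,65), C(d1,63), E(d3,43), H(d2,41), A(d1,38), B(d5,37), F(d3,26)
G→slot 5; D→slot 4; C→slot 1; E→slot 3; H→slot 2; A skipped; B skipped; F skipped.
5 of 8 scheduled.

5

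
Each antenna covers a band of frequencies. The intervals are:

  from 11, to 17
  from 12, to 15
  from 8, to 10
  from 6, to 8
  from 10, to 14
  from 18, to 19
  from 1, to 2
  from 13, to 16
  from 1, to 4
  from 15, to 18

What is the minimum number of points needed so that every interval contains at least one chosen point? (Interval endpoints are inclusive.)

Process intervals by earliest right end; each time one isn't hit yet, stab at its right endpoint.
By right end: [1,2]  [1,4]  [6,8]  [8,10]  [10,14]  [12,15]  [13,16]  [11,17]  [15,18]  [18,19]
[1,2] uncovered → point at 2; [6,8] uncovered → point at 8; [10,14] uncovered → point at 14; [15,18] uncovered → point at 18.
Points: 2, 8, 14, 18 (4 total).

4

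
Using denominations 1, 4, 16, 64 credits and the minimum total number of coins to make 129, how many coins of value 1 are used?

1

129 = 2×64 + 1×1
Count of 1: 1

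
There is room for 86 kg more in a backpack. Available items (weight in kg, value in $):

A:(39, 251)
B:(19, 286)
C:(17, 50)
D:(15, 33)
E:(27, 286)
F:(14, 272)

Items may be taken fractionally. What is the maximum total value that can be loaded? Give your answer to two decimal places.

1011.33

Sort by value per unit weight and fill in that order.
Ratios (sorted): F 19.43, B 15.05, E 10.59, A 6.44, C 2.94, D 2.20
take F (14 @ 272); take B (19 @ 286); take E (27 @ 286); take 26/39 of A → 167.33. Capacity used 86/86.
Total value = 1011.33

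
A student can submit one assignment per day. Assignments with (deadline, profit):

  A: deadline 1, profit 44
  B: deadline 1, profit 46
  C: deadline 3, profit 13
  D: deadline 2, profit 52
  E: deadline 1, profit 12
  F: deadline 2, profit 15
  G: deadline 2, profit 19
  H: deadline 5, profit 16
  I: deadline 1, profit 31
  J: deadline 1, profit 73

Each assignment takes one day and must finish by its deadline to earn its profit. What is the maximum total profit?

154

Take jobs in profit order; each goes to the latest open slot no later than its deadline.
Profit order: J=73 D=52 B=46 A=44 I=31 G=19 H=16 F=15 C=13 E=12
Assign: J→slot 1, D→slot 2, B skipped, A skipped, I skipped, G skipped, H→slot 5, F skipped, C→slot 3, E skipped.
Slots: [1:J] [2:D] [3:C] [5:H]
Profit = 73 + 52 + 13 + 16 = 154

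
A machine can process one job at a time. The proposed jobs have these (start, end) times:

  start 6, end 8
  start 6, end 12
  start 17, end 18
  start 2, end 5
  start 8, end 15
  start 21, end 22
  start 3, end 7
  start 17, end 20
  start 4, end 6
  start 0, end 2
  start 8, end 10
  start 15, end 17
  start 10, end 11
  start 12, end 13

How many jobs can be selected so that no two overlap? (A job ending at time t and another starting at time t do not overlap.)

9

Sorted by end: (0,2)  (2,5)  (4,6)  (3,7)  (6,8)  (8,10)  (10,11)  (6,12)  (12,13)  (8,15)  (15,17)  (17,18)  (17,20)  (21,22)
take (0,2); take (2,5); take (6,8); take (8,10); take (10,11); take (12,13); take (15,17); take (17,18); take (21,22).
Selected 9 jobs.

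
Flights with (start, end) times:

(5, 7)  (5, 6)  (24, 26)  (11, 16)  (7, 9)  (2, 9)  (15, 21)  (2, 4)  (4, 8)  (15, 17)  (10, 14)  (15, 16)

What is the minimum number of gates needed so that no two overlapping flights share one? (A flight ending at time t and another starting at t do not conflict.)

4

starts: [2, 2, 4, 5, 5, 7, 10, 11, 15, 15, 15, 24]
ends:   [4, 6, 7, 8, 9, 9, 14, 16, 16, 17, 21, 26]
s2→1 s2→2 e4→1 s4→2 s5→3 s5→4  — peak 4.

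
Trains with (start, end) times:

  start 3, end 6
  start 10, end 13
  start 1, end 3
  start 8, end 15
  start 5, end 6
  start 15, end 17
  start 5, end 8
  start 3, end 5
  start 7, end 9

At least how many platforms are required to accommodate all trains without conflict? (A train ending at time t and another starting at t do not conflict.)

3

Count concurrent intervals with a sweep; the peak is the room count.
starts: [1, 3, 3, 5, 5, 7, 8, 10, 15]
ends:   [3, 5, 6, 6, 8, 9, 13, 15, 17]
s1→1 e3→0 s3→1 s3→2 e5→1 s5→2 s5→3  — peak 3.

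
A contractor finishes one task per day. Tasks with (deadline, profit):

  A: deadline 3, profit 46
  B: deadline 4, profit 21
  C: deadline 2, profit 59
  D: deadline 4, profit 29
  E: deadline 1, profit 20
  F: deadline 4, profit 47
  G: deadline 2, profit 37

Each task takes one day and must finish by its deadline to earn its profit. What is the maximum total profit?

189

Sort by profit descending; place each in the latest free slot ≤ its deadline.
Profit order: C=59 F=47 A=46 G=37 D=29 B=21 E=20
Assign: C→slot 2, F→slot 4, A→slot 3, G→slot 1, D skipped, B skipped, E skipped.
Slots: [1:G] [2:C] [3:A] [4:F]
Profit = 37 + 59 + 46 + 47 = 189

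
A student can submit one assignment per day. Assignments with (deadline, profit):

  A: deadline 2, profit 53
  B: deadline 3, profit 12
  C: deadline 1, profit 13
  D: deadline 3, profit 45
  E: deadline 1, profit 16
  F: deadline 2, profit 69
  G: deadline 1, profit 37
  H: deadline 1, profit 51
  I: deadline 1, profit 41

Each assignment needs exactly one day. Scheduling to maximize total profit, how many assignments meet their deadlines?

3

Sort by profit descending; place each in the latest free slot ≤ its deadline.
Profit order: F=69 A=53 H=51 D=45 I=41 G=37 E=16 C=13 B=12
Assign: F→slot 2, A→slot 1, H skipped, D→slot 3, I skipped, G skipped, E skipped, C skipped, B skipped.
Slots: [1:A] [2:F] [3:D]
3 of 9 scheduled.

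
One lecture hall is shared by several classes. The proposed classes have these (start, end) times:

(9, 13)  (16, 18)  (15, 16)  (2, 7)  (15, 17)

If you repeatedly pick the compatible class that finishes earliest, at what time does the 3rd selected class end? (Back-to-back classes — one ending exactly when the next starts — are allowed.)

16

By end time: (2,7), (9,13), (15,16), (15,17), (16,18).
Pick (2,7); next start ≥ 7 → (9,13); next start ≥ 13 → (15,16); next start ≥ 16 → (16,18).
Selected: (2,7) (9,13) (15,16) (16,18)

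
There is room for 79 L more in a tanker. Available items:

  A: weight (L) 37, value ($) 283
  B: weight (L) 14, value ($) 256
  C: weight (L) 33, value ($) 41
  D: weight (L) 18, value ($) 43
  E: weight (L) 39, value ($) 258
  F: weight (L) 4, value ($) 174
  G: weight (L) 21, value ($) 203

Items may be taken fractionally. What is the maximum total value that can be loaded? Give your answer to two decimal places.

935.85

Order: F (174/4=43.50) > B (256/14=18.29) > G (203/21=9.67) > A (283/37=7.65) > E (258/39=6.62) > D (43/18=2.39) > C (41/33=1.24)
Fill: take F (4 @ 174) → take B (14 @ 256) → take G (21 @ 203) → take A (37 @ 283) → take 3/39 of E → 19.85; 79/79 used.
Total value = 935.85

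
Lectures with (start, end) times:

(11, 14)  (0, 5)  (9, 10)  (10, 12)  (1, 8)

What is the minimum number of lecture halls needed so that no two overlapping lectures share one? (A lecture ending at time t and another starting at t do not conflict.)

2

Events (time:±→running): 0:+→1 1:+→2 … peak 2.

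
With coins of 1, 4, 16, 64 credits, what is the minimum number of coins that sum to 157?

Use the largest denomination that fits, subtract, and repeat.
157 = 2×64 + 1×16 + 3×4 + 1×1
Total coins = 2 + 1 + 3 + 1 = 7

7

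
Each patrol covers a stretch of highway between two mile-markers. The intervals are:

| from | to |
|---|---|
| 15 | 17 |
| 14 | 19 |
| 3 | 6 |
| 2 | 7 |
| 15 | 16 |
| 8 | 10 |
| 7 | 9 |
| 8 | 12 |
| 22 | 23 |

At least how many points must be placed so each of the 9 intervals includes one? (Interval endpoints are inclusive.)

Sorted: [3,6] [2,7] [7,9] [8,10] [8,12] [15,16] [15,17] [14,19] [22,23]
{[3,6],[2,7]} hit by 6; {[7,9],[8,10],[8,12]} hit by 9; {[15,16],[15,17],[14,19]} hit by 16; {[22,23]} hit by 23.
Points: 6, 9, 16, 23 (4 total).

4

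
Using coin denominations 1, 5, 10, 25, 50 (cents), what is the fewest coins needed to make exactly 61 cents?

Use the largest denomination that fits, subtract, and repeat.
61 = 1×50 + 1×10 + 1×1
Total coins = 1 + 1 + 1 = 3

3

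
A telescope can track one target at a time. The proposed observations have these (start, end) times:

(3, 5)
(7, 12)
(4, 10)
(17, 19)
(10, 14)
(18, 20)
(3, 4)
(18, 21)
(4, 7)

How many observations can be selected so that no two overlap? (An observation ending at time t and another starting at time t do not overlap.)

Order by finish time; keep every interval that doesn't clash with the previous kept one.
Sorted by end: (3,4)  (3,5)  (4,7)  (4,10)  (7,12)  (10,14)  (17,19)  (18,20)  (18,21)
take (3,4); skip (3,5); take (4,7); skip (4,10); take (7,12); skip (10,14); take (17,19); skip (18,21).
Selected 4 observations.

4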